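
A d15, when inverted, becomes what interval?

First reduce the compound diminished fifteenth to its simple form, a diminished octave.
The rule of nine gives the new number: 9 − 8 = 1, so an octave becomes a unison.
Quality inverts too: diminished becomes augmented. That makes the inversion an augmented unison.

augmented 1st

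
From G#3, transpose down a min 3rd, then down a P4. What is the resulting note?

B#2

Down a minor third from G#3: E#3 (3 semitones down).
Down a perfect fourth from E#3: B#2 (5 semitones down).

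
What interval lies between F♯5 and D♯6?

F to D spans six letter names (F-G-A-B-C-D), so the interval is some kind of sixth.
F#5 to D#6 is 9 semitones, matching the major sixth exactly, so the quality is major.

M6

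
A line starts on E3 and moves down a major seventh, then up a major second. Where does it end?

A major seventh down from E3 is F2.
F2 up a major second → G2 (2 semitones).

G2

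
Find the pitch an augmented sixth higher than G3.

Counting six letter names up from G lands on E.
Moving 10 semitones up from G3 (the size of an augmented sixth) reaches E#4.

E#4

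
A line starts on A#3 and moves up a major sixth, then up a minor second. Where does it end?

A#3 up a major sixth → F##4 (9 semitones).
F##4 up a minor second → G#4 (1 semitone).

G#4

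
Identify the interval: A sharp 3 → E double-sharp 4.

A to E spans five letter names (A-B-C-D-E), so the interval is some kind of fifth.
A perfect fifth would be 7 semitones; A#3 to E##4 is 8, one semitone wider, so the interval is augmented.

augmented fifth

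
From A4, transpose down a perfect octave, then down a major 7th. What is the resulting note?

A4 down a perfect octave → A3 (12 semitones).
A3 down a major seventh → Bb2 (11 semitones).

Bb2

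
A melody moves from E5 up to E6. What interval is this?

E to E is the same letter name, plus an octave — that makes it an octave of some quality.
The perfect octave spans 12 semitones, and E5 to E6 is exactly 12 semitones — so this is a perfect octave.

P8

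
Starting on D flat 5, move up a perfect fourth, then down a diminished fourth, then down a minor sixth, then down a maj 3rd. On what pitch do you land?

D 4

A perfect fourth up from Db5 is Gb5.
A diminished fourth down from Gb5 is D5.
Down a minor sixth from D5: F#4 (8 semitones down).
Down a major third from F#4: D4 (4 semitones down).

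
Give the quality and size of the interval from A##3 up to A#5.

diminished 15th

A to A is the same letter name, plus 2 octaves: a fifteenth.
A perfect fifteenth would be 24 semitones; A##3 to A#5 is 23, one semitone narrower, so the interval is diminished.
(Equivalently, a compound diminished octave: a diminished octave plus an octave.)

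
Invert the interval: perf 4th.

perfect fifth

Inverted interval numbers add to nine, so a fourth pairs with a fifth (4 + 5 = 9).
Quality inverts too: perfect stays perfect. That makes the inversion a perfect fifth.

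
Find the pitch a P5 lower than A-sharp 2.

D-sharp 2

Five letter names down from A: D.
Moving 7 semitones down from A#2 (the size of a perfect fifth) reaches D#2.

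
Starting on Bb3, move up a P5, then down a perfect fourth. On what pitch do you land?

C4

A perfect fifth up from Bb3 is F4.
Down a perfect fourth from F4: C4 (5 semitones down).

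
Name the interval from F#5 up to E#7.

F to E spans seven letter names (F-G-A-B-C-D-E), plus an octave — that makes it a fourteenth of some quality.
The major fourteenth spans 23 semitones, and F#5 to E#7 is exactly 23 semitones — so this is a major fourteenth.
(Equivalently, a compound major seventh: a major seventh plus an octave.)

major fourteenth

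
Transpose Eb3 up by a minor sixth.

Counting six letter names up from E lands on C.
Moving 8 semitones up from Eb3 (the size of a minor sixth) reaches Cb4.

Cb4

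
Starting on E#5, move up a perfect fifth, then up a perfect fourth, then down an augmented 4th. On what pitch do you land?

E#5 up a perfect fifth → B#5 (7 semitones).
Up a perfect fourth from B#5: E#6 (5 semitones up).
Down an augmented fourth from E#6: B5 (6 semitones down).

B5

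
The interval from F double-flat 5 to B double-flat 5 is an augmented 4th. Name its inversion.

d5

The rule of nine gives the new number: 9 − 4 = 5, so a fourth becomes a fifth.
Quality inverts too: augmented becomes diminished. That makes the inversion a diminished fifth.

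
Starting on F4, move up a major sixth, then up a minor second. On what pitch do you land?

Up a major sixth from F4: D5 (9 semitones up).
Up a minor second from D5: Eb5 (1 semitone up).

Eb5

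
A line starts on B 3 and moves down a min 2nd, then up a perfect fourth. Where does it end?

A minor second down from B3 is A#3.
A perfect fourth up from A#3 is D#4.

D sharp 4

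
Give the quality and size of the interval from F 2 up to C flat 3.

d5

F to C spans five letter names (F-G-A-B-C), so the interval is some kind of fifth.
The perfect fifth is 7 semitones; here we have 6, one semitone narrower: diminished.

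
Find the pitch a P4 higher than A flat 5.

D flat 6

Counting four letter names up from A lands on D.
A perfect fourth spans 5 semitones, so from Ab5 the target pitch is Db6.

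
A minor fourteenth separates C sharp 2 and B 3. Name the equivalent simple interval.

Subtracting seven from the interval number removes an octave: 14 − 7 = 7.
That makes a minor fourteenth a compound minor seventh — an octave plus a minor seventh.

m7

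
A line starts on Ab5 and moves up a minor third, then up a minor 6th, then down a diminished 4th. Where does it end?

Eb6

A minor third up from Ab5 is Cb6.
Up a minor sixth from Cb6: Abb6 (8 semitones up).
Down a diminished fourth from Abb6: Eb6 (4 semitones down).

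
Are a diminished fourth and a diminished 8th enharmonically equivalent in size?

4 semitones (diminished fourth) vs 11 semitones (diminished octave): not equal.

No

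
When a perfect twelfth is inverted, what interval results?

First reduce the compound perfect twelfth to its simple form, a perfect fifth.
The rule of nine gives the new number: 9 − 5 = 4, so a fifth becomes a fourth.
The quality also flips — perfect stays perfect — giving a perfect fourth.

perfect fourth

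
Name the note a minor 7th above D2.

The seventh takes the letter from D up to C.
Moving 10 semitones up from D2 (the size of a minor seventh) reaches C3.

C3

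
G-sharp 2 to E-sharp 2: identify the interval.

m3

Descending from G#2 to E#2 is the same interval as ascending E#2 to G#2.
E to G spans three letter names (E-F-G) — that makes it a third of some quality.
A major third would be 4 semitones, but E#2 to G#2 is 3 — one semitone narrower, making it a minor third.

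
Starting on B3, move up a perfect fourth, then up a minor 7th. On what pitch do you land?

A perfect fourth up from B3 is E4.
A minor seventh up from E4 is D5.

D5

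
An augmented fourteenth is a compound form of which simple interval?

Each octave removed subtracts seven from the number: 14 − 7 = 7.
That makes an augmented fourteenth a compound augmented seventh — an octave plus an augmented seventh.

A7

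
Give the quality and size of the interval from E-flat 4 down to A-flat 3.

perfect 5th

Descending from Eb4 to Ab3 is the same interval as ascending Ab3 to Eb4.
A to E spans five letter names (A-B-C-D-E) — that makes it a fifth of some quality.
The perfect fifth spans 7 semitones, and Ab3 to Eb4 is exactly 7 semitones — so this is a perfect fifth.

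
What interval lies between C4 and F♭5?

diminished 11th

C to F spans four letter names (C-D-E-F), plus an octave: an eleventh.
C4 to Fb5 spans 16 semitones — one semitone narrower than the perfect eleventh (17) — giving a diminished eleventh.
(Equivalently, a compound diminished fourth: a diminished fourth plus an octave.)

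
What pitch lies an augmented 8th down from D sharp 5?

An octave keeps the letter name D, an octave down from D.
An augmented octave spans 13 semitones, so from D#5 the target pitch is D4.

D 4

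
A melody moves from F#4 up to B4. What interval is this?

F to B spans four letter names (F-G-A-B), so the interval is some kind of fourth.
F#4 to B4 is 5 semitones, matching the perfect fourth exactly, so the quality is perfect.

perfect fourth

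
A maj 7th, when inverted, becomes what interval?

minor second

Interval numbers invert to sum to nine: 7 + 2 = 9, so a seventh inverts to a second.
The quality also flips — major becomes minor — giving a minor second.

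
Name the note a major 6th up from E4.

The sixth takes the letter from E up to C.
A major sixth is 9 semitones; 9 semitones up from E4 gives C#5.

C#5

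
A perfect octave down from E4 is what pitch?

The letter stays E (same as the start), shifted an octave down.
Moving 12 semitones down from E4 (the size of a perfect octave) reaches E3.

E3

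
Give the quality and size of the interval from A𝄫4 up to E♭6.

A12

A to E spans five letter names (A-B-C-D-E), plus an octave, so the interval is some kind of twelfth.
Abb4 to Eb6 spans 20 semitones — one semitone wider than the perfect twelfth (19) — giving an augmented twelfth.
(Equivalently, a compound augmented fifth: an augmented fifth plus an octave.)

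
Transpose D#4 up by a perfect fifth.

A#4

Counting five letter names up from D lands on A.
A perfect fifth spans 7 semitones, so from D#4 the target pitch is A#4.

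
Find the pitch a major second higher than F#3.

G#3

Counting two letter names up from F lands on G.
A major second spans 2 semitones, so from F#3 the target pitch is G#3.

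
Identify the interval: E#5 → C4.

Descending from E#5 to C4 is the same interval as ascending C4 to E#5.
C to E spans three letter names (C-D-E), plus an octave, so the interval is some kind of tenth.
The major tenth is 16 semitones; here we have 17, one semitone wider: augmented.
(Equivalently, a compound augmented third: an augmented third plus an octave.)

A10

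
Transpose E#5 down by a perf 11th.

B#3

Counting four letter names plus an octave down from E lands on B.
Moving 17 semitones down from E#5 (the size of a perfect eleventh) reaches B#3.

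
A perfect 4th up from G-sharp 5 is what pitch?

Counting four letter names up from G lands on C.
Moving 5 semitones up from G#5 (the size of a perfect fourth) reaches C#6.

C-sharp 6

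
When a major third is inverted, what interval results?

Inverted interval numbers add to nine, so a third pairs with a sixth (3 + 6 = 9).
And major becomes minor under inversion, so we get a minor sixth.

minor sixth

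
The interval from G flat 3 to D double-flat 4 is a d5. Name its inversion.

The rule of nine gives the new number: 9 − 5 = 4, so a fifth becomes a fourth.
Quality inverts too: diminished becomes augmented. That makes the inversion an augmented fourth.

augmented fourth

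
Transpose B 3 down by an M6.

The sixth takes the letter from B down to D.
A major sixth spans 9 semitones, so from B3 the target pitch is D3.

D 3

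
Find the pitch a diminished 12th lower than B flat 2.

E 1

The twelfth's letter: B down five letter names plus an octave → E.
Moving 18 semitones down from Bb2 (the size of a diminished twelfth) reaches E1.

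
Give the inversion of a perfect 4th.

perfect 5th

Inverted interval numbers add to nine, so a fourth pairs with a fifth (4 + 5 = 9).
Quality inverts too: perfect stays perfect. That makes the inversion a perfect fifth.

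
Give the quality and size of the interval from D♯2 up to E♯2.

D to E spans two letter names (D-E) — that makes it a second of some quality.
Counting semitones, D#2→E#2 is 2, which is the major second.

major second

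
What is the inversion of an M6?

Inverted interval numbers add to nine, so a sixth pairs with a third (6 + 3 = 9).
And major becomes minor under inversion, so we get a minor third.

minor third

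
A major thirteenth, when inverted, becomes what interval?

minor third

First reduce the compound major thirteenth to its simple form, a major sixth.
Inverted interval numbers add to nine, so a sixth pairs with a third (6 + 3 = 9).
And major becomes minor under inversion, so we get a minor third.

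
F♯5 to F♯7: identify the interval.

perfect 15th

F to F is the same letter name, plus 2 octaves — that makes it a fifteenth of some quality.
Counting semitones, F#5→F#7 is 24, which is the perfect fifteenth.
(Equivalently, a compound perfect octave: a perfect octave plus an octave.)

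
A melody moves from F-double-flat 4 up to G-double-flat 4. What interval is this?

M2

F to G spans two letter names (F-G): a second.
Fbb4 to Gbb4 is 2 semitones, matching the major second exactly, so the quality is major.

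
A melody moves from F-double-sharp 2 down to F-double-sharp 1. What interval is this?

Descending from F##2 to F##1 is the same interval as ascending F##1 to F##2.
F to F is the same letter name, plus an octave, so the interval is some kind of octave.
The perfect octave spans 12 semitones, and F##1 to F##2 is exactly 12 semitones — so this is a perfect octave.

perfect octave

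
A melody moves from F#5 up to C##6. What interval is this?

augmented fifth

F to C spans five letter names (F-G-A-B-C) — that makes it a fifth of some quality.
A perfect fifth would be 7 semitones; F#5 to C##6 is 8, one semitone wider, so the interval is augmented.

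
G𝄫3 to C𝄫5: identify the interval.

G to C spans four letter names (G-A-B-C), plus an octave: an eleventh.
The perfect eleventh spans 17 semitones, and Gbb3 to Cbb5 is exactly 17 semitones — so this is a perfect eleventh.
(Equivalently, a compound perfect fourth: a perfect fourth plus an octave.)

perfect eleventh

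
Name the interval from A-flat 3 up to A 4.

A to A is the same letter name, plus an octave, so the interval is some kind of octave.
Ab3 to A4 spans 13 semitones — one semitone wider than the perfect octave (12) — giving an augmented octave.

augmented 8th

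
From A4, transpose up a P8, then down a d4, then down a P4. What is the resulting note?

B#4

A perfect octave up from A4 is A5.
A5 down a diminished fourth → E#5 (4 semitones).
E#5 down a perfect fourth → B#4 (5 semitones).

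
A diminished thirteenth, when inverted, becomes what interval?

A3

First reduce the compound diminished thirteenth to its simple form, a diminished sixth.
The rule of nine gives the new number: 9 − 6 = 3, so a sixth becomes a third.
Quality inverts too: diminished becomes augmented. That makes the inversion an augmented third.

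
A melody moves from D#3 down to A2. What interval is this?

augmented fourth

Descending from D#3 to A2 is the same interval as ascending A2 to D#3.
A to D spans four letter names (A-B-C-D) — that makes it a fourth of some quality.
A perfect fourth would be 5 semitones; A2 to D#3 is 6, one semitone wider, so the interval is augmented.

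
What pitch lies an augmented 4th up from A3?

Four letter names up from A: D.
An augmented fourth spans 6 semitones, so from A3 the target pitch is D#4.

D#4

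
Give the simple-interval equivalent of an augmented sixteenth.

Subtracting seven from the interval number removes an octave: 16 − 14 = 2.
Quality carries through unchanged, so the simple form is an augmented second.

augmented second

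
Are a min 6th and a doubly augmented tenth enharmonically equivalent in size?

No

A minor sixth is 8 semitones but a doubly augmented tenth is 18 semitones — different sizes.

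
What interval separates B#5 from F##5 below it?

Descending from B#5 to F##5 is the same interval as ascending F##5 to B#5.
F to B spans four letter names (F-G-A-B): a fourth.
Counting semitones, F##5→B#5 is 5, which is the perfect fourth.

perfect fourth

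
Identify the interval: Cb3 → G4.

augmented 12th

C to G spans five letter names (C-D-E-F-G), plus an octave, so the interval is some kind of twelfth.
Cb3 to G4 spans 20 semitones — one semitone wider than the perfect twelfth (19) — giving an augmented twelfth.
(Equivalently, a compound augmented fifth: an augmented fifth plus an octave.)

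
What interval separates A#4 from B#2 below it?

Descending from A#4 to B#2 is the same interval as ascending B#2 to A#4.
B to A spans seven letter names (B-C-D-E-F-G-A), plus an octave, so the interval is some kind of fourteenth.
B#2 to A#4 is 22 semitones, a half step short of the major fourteenth (23), so this is minor.
(Equivalently, a compound minor seventh: a minor seventh plus an octave.)

minor 14th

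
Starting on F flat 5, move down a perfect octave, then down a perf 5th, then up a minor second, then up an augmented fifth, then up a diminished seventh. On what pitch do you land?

F double-flat 5

A perfect octave down from Fb5 is Fb4.
Down a perfect fifth from Fb4: Bbb3 (7 semitones down).
Bbb3 up a minor second → Cbb4 (1 semitone).
Cbb4 up an augmented fifth → Gb4 (8 semitones).
Up a diminished seventh from Gb4: Fbb5 (9 semitones up).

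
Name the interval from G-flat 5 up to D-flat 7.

perfect twelfth

G to D spans five letter names (G-A-B-C-D), plus an octave: a twelfth.
Gb5 to Db7 is 19 semitones, matching the perfect twelfth exactly, so the quality is perfect.
(Equivalently, a compound perfect fifth: a perfect fifth plus an octave.)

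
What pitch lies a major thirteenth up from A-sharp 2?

The thirteenth's letter: A up six letter names plus an octave → F.
Moving 21 semitones up from A#2 (the size of a major thirteenth) reaches F##4.

F-double-sharp 4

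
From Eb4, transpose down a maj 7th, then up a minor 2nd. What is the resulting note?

Gbb3

Eb4 down a major seventh → Fb3 (11 semitones).
Fb3 up a minor second → Gbb3 (1 semitone).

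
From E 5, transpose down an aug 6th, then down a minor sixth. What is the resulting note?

An augmented sixth down from E5 is Gb4.
Down a minor sixth from Gb4: Bb3 (8 semitones down).

B flat 3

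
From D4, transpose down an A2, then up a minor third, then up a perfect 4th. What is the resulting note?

An augmented second down from D4 is Cb4.
A minor third up from Cb4 is Ebb4.
Ebb4 up a perfect fourth → Abb4 (5 semitones).

Abb4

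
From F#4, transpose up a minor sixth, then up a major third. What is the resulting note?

F#5

Up a minor sixth from F#4: D5 (8 semitones up).
D5 up a major third → F#5 (4 semitones).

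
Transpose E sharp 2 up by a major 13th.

C double-sharp 4

Counting six letter names plus an octave up from E lands on C.
Moving 21 semitones up from E#2 (the size of a major thirteenth) reaches C##4.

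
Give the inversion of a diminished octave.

augmented unison

The rule of nine gives the new number: 9 − 8 = 1, so an octave becomes a unison.
And diminished becomes augmented under inversion, so we get an augmented unison.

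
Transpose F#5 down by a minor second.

The second takes the letter from F down to E.
Moving 1 semitone down from F#5 (the size of a minor second) reaches E#5.

E#5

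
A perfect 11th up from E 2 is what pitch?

A 3

Counting four letter names plus an octave up from E lands on A.
Moving 17 semitones up from E2 (the size of a perfect eleventh) reaches A3.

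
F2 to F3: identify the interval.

F to F is the same letter name, plus an octave, so the interval is some kind of octave.
The perfect octave spans 12 semitones, and F2 to F3 is exactly 12 semitones — so this is a perfect octave.

perfect 8th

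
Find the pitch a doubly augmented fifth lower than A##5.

D5

Five letter names down from A: D.
Moving 9 semitones down from A##5 (the size of a doubly augmented fifth) reaches D5.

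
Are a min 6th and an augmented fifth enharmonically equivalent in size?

Yes

Both span 8 semitones: a minor sixth and an augmented fifth are the same chromatic distance.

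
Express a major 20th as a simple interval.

Subtracting seven from the interval number removes an octave: 20 − 14 = 6.
So a major twentieth is 2 octaves plus a major sixth. The quality is unchanged.

M6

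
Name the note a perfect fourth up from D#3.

G#3

Counting four letter names up from D lands on G.
Moving 5 semitones up from D#3 (the size of a perfect fourth) reaches G#3.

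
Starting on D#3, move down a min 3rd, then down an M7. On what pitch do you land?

C#2

Down a minor third from D#3: B#2 (3 semitones down).
Down a major seventh from B#2: C#2 (11 semitones down).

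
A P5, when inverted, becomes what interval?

Interval numbers invert to sum to nine: 5 + 4 = 9, so a fifth inverts to a fourth.
The quality also flips — perfect stays perfect — giving a perfect fourth.

perfect 4th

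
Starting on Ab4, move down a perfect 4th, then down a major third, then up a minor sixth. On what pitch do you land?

Abb4

Down a perfect fourth from Ab4: Eb4 (5 semitones down).
Down a major third from Eb4: Cb4 (4 semitones down).
Up a minor sixth from Cb4: Abb4 (8 semitones up).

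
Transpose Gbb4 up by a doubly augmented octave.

For an octave the letter name doesn't change: still G, an octave up.
A doubly augmented octave is 14 semitones; 14 semitones up from Gbb4 gives G5.

G5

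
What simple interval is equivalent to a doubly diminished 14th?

Take out an octave (7 from the number): 14 − 7 = 7.
Quality carries through unchanged, so the simple form is a doubly diminished seventh.

dd7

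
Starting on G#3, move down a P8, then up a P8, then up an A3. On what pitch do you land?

A perfect octave down from G#3 is G#2.
G#2 up a perfect octave → G#3 (12 semitones).
Up an augmented third from G#3: B##3 (5 semitones up).

B##3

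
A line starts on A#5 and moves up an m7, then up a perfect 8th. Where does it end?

A#5 up a minor seventh → G#6 (10 semitones).
Up a perfect octave from G#6: G#7 (12 semitones up).

G#7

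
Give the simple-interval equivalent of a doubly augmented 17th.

doubly augmented 3rd

Subtracting seven from the interval number removes an octave: 17 − 14 = 3.
Quality carries through unchanged, so the simple form is a doubly augmented third.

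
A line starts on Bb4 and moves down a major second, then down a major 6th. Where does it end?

A major second down from Bb4 is Ab4.
Ab4 down a major sixth → Cb4 (9 semitones).

Cb4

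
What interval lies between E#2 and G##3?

major tenth

E to G spans three letter names (E-F-G), plus an octave, so the interval is some kind of tenth.
E#2 to G##3 is 16 semitones, matching the major tenth exactly, so the quality is major.
(Equivalently, a compound major third: a major third plus an octave.)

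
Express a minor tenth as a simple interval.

Each octave removed subtracts seven from the number: 10 − 7 = 3.
So a minor tenth is an octave plus a minor third. The quality is unchanged.

m3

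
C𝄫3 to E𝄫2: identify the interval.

minor sixth

Descending from Cbb3 to Ebb2 is the same interval as ascending Ebb2 to Cbb3.
E to C spans six letter names (E-F-G-A-B-C) — that makes it a sixth of some quality.
A major sixth would be 9 semitones, but Ebb2 to Cbb3 is 8 — one semitone narrower, making it a minor sixth.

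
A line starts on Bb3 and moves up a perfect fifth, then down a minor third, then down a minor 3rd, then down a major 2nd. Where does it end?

A3

A perfect fifth up from Bb3 is F4.
A minor third down from F4 is D4.
D4 down a minor third → B3 (3 semitones).
Down a major second from B3: A3 (2 semitones down).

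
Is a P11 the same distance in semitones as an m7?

No

A perfect eleventh spans 17 semitones; a minor seventh spans 10 semitones. They differ by 7.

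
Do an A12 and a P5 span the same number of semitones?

No

An augmented twelfth is 20 semitones but a perfect fifth is 7 semitones — different sizes.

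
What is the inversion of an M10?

minor sixth

First reduce the compound major tenth to its simple form, a major third.
Inverted interval numbers add to nine, so a third pairs with a sixth (3 + 6 = 9).
Quality inverts too: major becomes minor. That makes the inversion a minor sixth.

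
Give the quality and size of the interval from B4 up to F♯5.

B to F spans five letter names (B-C-D-E-F): a fifth.
B4 to F#5 is 7 semitones, matching the perfect fifth exactly, so the quality is perfect.

P5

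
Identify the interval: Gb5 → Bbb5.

G to B spans three letter names (G-A-B), so the interval is some kind of third.
At 3 semitones, Gb5→Bbb5 falls one short of a major third: minor.

minor 3rd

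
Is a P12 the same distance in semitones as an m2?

19 semitones (perfect twelfth) vs 1 semitone (minor second): not equal.

No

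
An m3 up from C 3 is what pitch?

The third takes the letter from C up to E.
A minor third spans 3 semitones, so from C3 the target pitch is Eb3.

E flat 3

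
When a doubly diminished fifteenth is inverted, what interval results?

First reduce the compound doubly diminished fifteenth to its simple form, a doubly diminished octave.
The rule of nine gives the new number: 9 − 8 = 1, so an octave becomes a unison.
The quality also flips — doubly diminished becomes doubly augmented — giving a doubly augmented unison.

doubly augmented 1st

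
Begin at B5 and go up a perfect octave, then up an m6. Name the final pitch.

G7

B5 up a perfect octave → B6 (12 semitones).
A minor sixth up from B6 is G7.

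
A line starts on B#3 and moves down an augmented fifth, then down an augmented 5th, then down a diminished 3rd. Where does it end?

F#2

An augmented fifth down from B#3 is E3.
Down an augmented fifth from E3: Ab2 (8 semitones down).
Ab2 down a diminished third → F#2 (2 semitones).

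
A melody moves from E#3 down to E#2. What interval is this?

Descending from E#3 to E#2 is the same interval as ascending E#2 to E#3.
E to E is the same letter name, plus an octave — that makes it an octave of some quality.
The perfect octave spans 12 semitones, and E#2 to E#3 is exactly 12 semitones — so this is a perfect octave.

perfect octave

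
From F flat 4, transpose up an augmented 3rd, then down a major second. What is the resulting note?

G 4

Fb4 up an augmented third → A4 (5 semitones).
Down a major second from A4: G4 (2 semitones down).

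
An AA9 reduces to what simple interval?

AA2

Each octave removed subtracts seven from the number: 9 − 7 = 2.
That makes a doubly augmented ninth a compound doubly augmented second — an octave plus a doubly augmented second.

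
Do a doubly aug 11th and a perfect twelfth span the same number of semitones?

A doubly augmented eleventh = 19 semitones = a perfect twelfth; enharmonically equal.

Yes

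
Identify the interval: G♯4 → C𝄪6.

G to C spans four letter names (G-A-B-C), plus an octave: an eleventh.
G#4 to C##6 spans 18 semitones — one semitone wider than the perfect eleventh (17) — giving an augmented eleventh.
(Equivalently, a compound augmented fourth: an augmented fourth plus an octave.)

augmented eleventh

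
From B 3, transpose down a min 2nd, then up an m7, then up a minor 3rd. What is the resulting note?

B 4

Down a minor second from B3: A#3 (1 semitone down).
Up a minor seventh from A#3: G#4 (10 semitones up).
A minor third up from G#4 is B4.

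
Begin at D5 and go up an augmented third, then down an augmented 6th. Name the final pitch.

A4

D5 up an augmented third → F##5 (5 semitones).
F##5 down an augmented sixth → A4 (10 semitones).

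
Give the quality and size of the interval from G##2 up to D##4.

G to D spans five letter names (G-A-B-C-D), plus an octave, so the interval is some kind of twelfth.
G##2 to D##4 is 19 semitones, matching the perfect twelfth exactly, so the quality is perfect.
(Equivalently, a compound perfect fifth: a perfect fifth plus an octave.)

perfect twelfth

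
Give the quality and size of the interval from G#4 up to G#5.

G to G is the same letter name, plus an octave, so the interval is some kind of octave.
G#4 to G#5 is 12 semitones, matching the perfect octave exactly, so the quality is perfect.

P8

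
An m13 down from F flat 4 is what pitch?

A flat 2

Counting six letter names plus an octave down from F lands on A.
A minor thirteenth spans 20 semitones, so from Fb4 the target pitch is Ab2.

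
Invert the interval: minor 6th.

major 3rd

Inverted interval numbers add to nine, so a sixth pairs with a third (6 + 3 = 9).
Quality inverts too: minor becomes major. That makes the inversion a major third.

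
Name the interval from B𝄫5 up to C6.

A2

B to C spans two letter names (B-C) — that makes it a second of some quality.
A major second would be 2 semitones; Bbb5 to C6 is 3, one semitone wider, so the interval is augmented.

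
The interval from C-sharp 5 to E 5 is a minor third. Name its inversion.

M6

The rule of nine gives the new number: 9 − 3 = 6, so a third becomes a sixth.
The quality also flips — minor becomes major — giving a major sixth.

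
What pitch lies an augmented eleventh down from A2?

Eb1

The eleventh's letter: A down four letter names plus an octave → E.
An augmented eleventh is 18 semitones; 18 semitones down from A2 gives Eb1.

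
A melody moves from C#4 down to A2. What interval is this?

Descending from C#4 to A2 is the same interval as ascending A2 to C#4.
A to C spans three letter names (A-B-C), plus an octave, so the interval is some kind of tenth.
Counting semitones, A2→C#4 is 16, which is the major tenth.
(Equivalently, a compound major third: a major third plus an octave.)

M10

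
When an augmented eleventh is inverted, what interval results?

diminished 5th

First reduce the compound augmented eleventh to its simple form, an augmented fourth.
Inverted interval numbers add to nine, so a fourth pairs with a fifth (4 + 5 = 9).
Quality inverts too: augmented becomes diminished. That makes the inversion a diminished fifth.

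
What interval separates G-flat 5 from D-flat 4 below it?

Descending from Gb5 to Db4 is the same interval as ascending Db4 to Gb5.
D to G spans four letter names (D-E-F-G), plus an octave, so the interval is some kind of eleventh.
The perfect eleventh spans 17 semitones, and Db4 to Gb5 is exactly 17 semitones — so this is a perfect eleventh.
(Equivalently, a compound perfect fourth: a perfect fourth plus an octave.)

perfect 11th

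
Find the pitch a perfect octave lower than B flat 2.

B flat 1

An octave keeps the letter name B, an octave down from B.
A perfect octave is 12 semitones; 12 semitones down from Bb2 gives Bb1.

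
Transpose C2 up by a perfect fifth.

G2

The fifth takes the letter from C up to G.
Moving 7 semitones up from C2 (the size of a perfect fifth) reaches G2.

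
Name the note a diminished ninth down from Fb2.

E1

Two letters down from F (plus an octave) reaches E.
A diminished ninth spans 12 semitones, so from Fb2 the target pitch is E1.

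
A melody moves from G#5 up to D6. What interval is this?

diminished 5th

G to D spans five letter names (G-A-B-C-D): a fifth.
A perfect fifth would be 7 semitones; G#5 to D6 is 6, one semitone narrower, so the interval is diminished.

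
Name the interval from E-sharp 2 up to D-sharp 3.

E to D spans seven letter names (E-F-G-A-B-C-D): a seventh.
E#2 to D#3 is 10 semitones, a half step short of the major seventh (11), so this is minor.

minor seventh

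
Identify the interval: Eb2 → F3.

major ninth

E to F spans two letter names (E-F), plus an octave: a ninth.
Counting semitones, Eb2→F3 is 14, which is the major ninth.
(Equivalently, a compound major second: a major second plus an octave.)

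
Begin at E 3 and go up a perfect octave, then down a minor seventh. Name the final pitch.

E3 up a perfect octave → E4 (12 semitones).
E4 down a minor seventh → F#3 (10 semitones).

F sharp 3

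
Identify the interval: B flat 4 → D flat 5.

m3

B to D spans three letter names (B-C-D) — that makes it a third of some quality.
Bb4 to Db5 is 3 semitones, a half step short of the major third (4), so this is minor.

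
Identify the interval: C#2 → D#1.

m7

Descending from C#2 to D#1 is the same interval as ascending D#1 to C#2.
D to C spans seven letter names (D-E-F-G-A-B-C) — that makes it a seventh of some quality.
D#1 to C#2 is 10 semitones, a half step short of the major seventh (11), so this is minor.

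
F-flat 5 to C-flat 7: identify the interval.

F to C spans five letter names (F-G-A-B-C), plus an octave — that makes it a twelfth of some quality.
Fb5 to Cb7 is 19 semitones, matching the perfect twelfth exactly, so the quality is perfect.
(Equivalently, a compound perfect fifth: a perfect fifth plus an octave.)

perfect twelfth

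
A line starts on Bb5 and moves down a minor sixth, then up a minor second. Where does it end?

A minor sixth down from Bb5 is D5.
Up a minor second from D5: Eb5 (1 semitone up).

Eb5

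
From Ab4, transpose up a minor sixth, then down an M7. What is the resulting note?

Up a minor sixth from Ab4: Fb5 (8 semitones up).
A major seventh down from Fb5 is Gbb4.

Gbb4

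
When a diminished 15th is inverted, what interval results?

augmented unison

First reduce the compound diminished fifteenth to its simple form, a diminished octave.
The rule of nine gives the new number: 9 − 8 = 1, so an octave becomes a unison.
The quality also flips — diminished becomes augmented — giving an augmented unison.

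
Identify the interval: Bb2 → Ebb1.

Descending from Bb2 to Ebb1 is the same interval as ascending Ebb1 to Bb2.
E to B spans five letter names (E-F-G-A-B), plus an octave, so the interval is some kind of twelfth.
Ebb1 to Bb2 spans 20 semitones — one semitone wider than the perfect twelfth (19) — giving an augmented twelfth.
(Equivalently, a compound augmented fifth: an augmented fifth plus an octave.)

augmented 12th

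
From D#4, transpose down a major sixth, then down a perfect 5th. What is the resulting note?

B2

D#4 down a major sixth → F#3 (9 semitones).
A perfect fifth down from F#3 is B2.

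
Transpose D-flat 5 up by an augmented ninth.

E 6

The ninth's letter: D up two letter names plus an octave → E.
An augmented ninth is 15 semitones; 15 semitones up from Db5 gives E6.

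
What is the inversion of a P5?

Interval numbers invert to sum to nine: 5 + 4 = 9, so a fifth inverts to a fourth.
The quality also flips — perfect stays perfect — giving a perfect fourth.

perfect fourth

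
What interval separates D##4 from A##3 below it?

perfect fourth

Descending from D##4 to A##3 is the same interval as ascending A##3 to D##4.
A to D spans four letter names (A-B-C-D), so the interval is some kind of fourth.
Counting semitones, A##3→D##4 is 5, which is the perfect fourth.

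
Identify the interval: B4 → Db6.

d10

B to D spans three letter names (B-C-D), plus an octave: a tenth.
A major tenth would be 16 semitones; B4 to Db6 is 14, two semitones narrower, so the interval is diminished.
(Equivalently, a compound diminished third: a diminished third plus an octave.)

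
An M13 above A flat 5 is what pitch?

The thirteenth's letter: A up six letter names plus an octave → F.
A major thirteenth spans 21 semitones, so from Ab5 the target pitch is F7.

F 7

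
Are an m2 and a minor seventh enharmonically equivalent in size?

No

A minor second spans 1 semitone; a minor seventh spans 10 semitones. They differ by 9.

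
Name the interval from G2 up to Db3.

G to D spans five letter names (G-A-B-C-D): a fifth.
A perfect fifth would be 7 semitones; G2 to Db3 is 6, one semitone narrower, so the interval is diminished.

diminished 5th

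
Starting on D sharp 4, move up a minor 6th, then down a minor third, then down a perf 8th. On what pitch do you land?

Up a minor sixth from D#4: B4 (8 semitones up).
A minor third down from B4 is G#4.
A perfect octave down from G#4 is G#3.

G sharp 3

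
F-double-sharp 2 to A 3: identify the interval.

F to A spans three letter names (F-G-A), plus an octave, so the interval is some kind of tenth.
The major tenth is 16 semitones; here we have 14, two semitones narrower: diminished.
(Equivalently, a compound diminished third: a diminished third plus an octave.)

d10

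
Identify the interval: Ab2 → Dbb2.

Descending from Ab2 to Dbb2 is the same interval as ascending Dbb2 to Ab2.
D to A spans five letter names (D-E-F-G-A), so the interval is some kind of fifth.
Dbb2 to Ab2 spans 8 semitones — one semitone wider than the perfect fifth (7) — giving an augmented fifth.

augmented fifth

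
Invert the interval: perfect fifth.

The rule of nine gives the new number: 9 − 5 = 4, so a fifth becomes a fourth.
Quality inverts too: perfect stays perfect. That makes the inversion a perfect fourth.

perfect fourth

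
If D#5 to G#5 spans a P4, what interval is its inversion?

Interval numbers invert to sum to nine: 4 + 5 = 9, so a fourth inverts to a fifth.
Quality inverts too: perfect stays perfect. That makes the inversion a perfect fifth.

perfect 5th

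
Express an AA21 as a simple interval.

Subtracting seven from the interval number removes an octave: 21 − 14 = 7.
So a doubly augmented twenty-first is 2 octaves plus a doubly augmented seventh. The quality is unchanged.

AA7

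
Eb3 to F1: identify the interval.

Descending from Eb3 to F1 is the same interval as ascending F1 to Eb3.
F to E spans seven letter names (F-G-A-B-C-D-E), plus an octave: a fourteenth.
A major fourteenth would be 23 semitones, but F1 to Eb3 is 22 — one semitone narrower, making it a minor fourteenth.
(Equivalently, a compound minor seventh: a minor seventh plus an octave.)

minor fourteenth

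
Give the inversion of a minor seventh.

Interval numbers invert to sum to nine: 7 + 2 = 9, so a seventh inverts to a second.
And minor becomes major under inversion, so we get a major second.

M2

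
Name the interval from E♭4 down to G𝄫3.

augmented sixth

Descending from Eb4 to Gbb3 is the same interval as ascending Gbb3 to Eb4.
G to E spans six letter names (G-A-B-C-D-E) — that makes it a sixth of some quality.
The major sixth is 9 semitones; here we have 10, one semitone wider: augmented.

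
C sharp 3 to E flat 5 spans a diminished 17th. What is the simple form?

Each octave removed subtracts seven from the number: 17 − 14 = 3.
Quality carries through unchanged, so the simple form is a diminished third.

d3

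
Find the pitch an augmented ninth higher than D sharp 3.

Counting two letter names plus an octave up from D lands on E.
An augmented ninth is 15 semitones; 15 semitones up from D#3 gives E##4.

E double-sharp 4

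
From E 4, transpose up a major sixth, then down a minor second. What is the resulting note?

B sharp 4

A major sixth up from E4 is C#5.
Down a minor second from C#5: B#4 (1 semitone down).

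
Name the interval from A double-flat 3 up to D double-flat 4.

A to D spans four letter names (A-B-C-D): a fourth.
The perfect fourth spans 5 semitones, and Abb3 to Dbb4 is exactly 5 semitones — so this is a perfect fourth.

perfect 4th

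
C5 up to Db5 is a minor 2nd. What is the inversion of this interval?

The rule of nine gives the new number: 9 − 2 = 7, so a second becomes a seventh.
The quality also flips — minor becomes major — giving a major seventh.

major seventh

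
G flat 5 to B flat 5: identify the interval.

major third

G to B spans three letter names (G-A-B), so the interval is some kind of third.
The major third spans 4 semitones, and Gb5 to Bb5 is exactly 4 semitones — so this is a major third.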